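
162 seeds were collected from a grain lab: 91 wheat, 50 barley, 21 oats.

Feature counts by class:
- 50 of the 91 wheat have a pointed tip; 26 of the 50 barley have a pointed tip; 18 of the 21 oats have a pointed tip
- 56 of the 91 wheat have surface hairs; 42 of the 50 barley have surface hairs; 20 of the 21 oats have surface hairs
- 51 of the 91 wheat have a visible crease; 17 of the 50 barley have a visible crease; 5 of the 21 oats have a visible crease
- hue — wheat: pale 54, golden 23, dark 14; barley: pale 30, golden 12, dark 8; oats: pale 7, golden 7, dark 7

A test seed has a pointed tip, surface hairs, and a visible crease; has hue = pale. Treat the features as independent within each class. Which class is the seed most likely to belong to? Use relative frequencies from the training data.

wheat: (91/162) × (50/91) × (56/91) × (51/91) × (54/91) ≈ 0.0631659
barley: (50/162) × (26/50) × (42/50) × (17/50) × (30/50) ≈ 0.0275022
oats: (21/162) × (18/21) × (20/21) × (5/21) × (7/21) ≈ 0.00839842
Highest score → wheat.

wheat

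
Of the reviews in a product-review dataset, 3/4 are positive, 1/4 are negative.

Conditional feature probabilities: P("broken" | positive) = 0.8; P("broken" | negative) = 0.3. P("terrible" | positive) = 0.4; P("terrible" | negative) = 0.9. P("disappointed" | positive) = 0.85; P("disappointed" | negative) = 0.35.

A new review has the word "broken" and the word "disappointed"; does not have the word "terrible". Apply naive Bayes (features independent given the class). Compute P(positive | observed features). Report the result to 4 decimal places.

positive: 0.75 × 0.8 × (1−0.4) × 0.85 = 0.306
negative: 0.25 × 0.3 × (1−0.9) × 0.35 = 0.002625
P(positive | x) = 0.306 / 0.308625 ≈ 0.9915

0.9915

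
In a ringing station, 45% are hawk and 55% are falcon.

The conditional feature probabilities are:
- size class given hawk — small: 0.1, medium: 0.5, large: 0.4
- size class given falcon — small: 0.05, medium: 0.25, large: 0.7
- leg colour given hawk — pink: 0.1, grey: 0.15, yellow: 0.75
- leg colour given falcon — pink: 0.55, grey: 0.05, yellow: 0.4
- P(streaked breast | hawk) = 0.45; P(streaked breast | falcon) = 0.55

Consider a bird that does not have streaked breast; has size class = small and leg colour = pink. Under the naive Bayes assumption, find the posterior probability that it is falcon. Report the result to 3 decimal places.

hawk: 0.45 × 0.1 × 0.1 × (1−0.45) = 0.002475
falcon: 0.55 × 0.05 × 0.55 × (1−0.55) = 0.00680625
P(falcon | x) = 0.00680625 / 0.00928125 ≈ 0.733

0.733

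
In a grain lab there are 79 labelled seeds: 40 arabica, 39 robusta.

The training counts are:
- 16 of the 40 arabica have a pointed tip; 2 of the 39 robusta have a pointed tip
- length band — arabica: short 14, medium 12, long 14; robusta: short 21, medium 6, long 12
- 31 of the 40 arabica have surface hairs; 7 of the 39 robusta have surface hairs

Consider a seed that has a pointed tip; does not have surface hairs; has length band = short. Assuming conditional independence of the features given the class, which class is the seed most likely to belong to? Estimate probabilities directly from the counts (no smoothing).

arabica

arabica: (40/79) × (16/40) × (14/40) × (9/40) ≈ 0.0159494
robusta: (39/79) × (2/39) × (21/39) × (32/39) ≈ 0.0111852
Highest score → arabica.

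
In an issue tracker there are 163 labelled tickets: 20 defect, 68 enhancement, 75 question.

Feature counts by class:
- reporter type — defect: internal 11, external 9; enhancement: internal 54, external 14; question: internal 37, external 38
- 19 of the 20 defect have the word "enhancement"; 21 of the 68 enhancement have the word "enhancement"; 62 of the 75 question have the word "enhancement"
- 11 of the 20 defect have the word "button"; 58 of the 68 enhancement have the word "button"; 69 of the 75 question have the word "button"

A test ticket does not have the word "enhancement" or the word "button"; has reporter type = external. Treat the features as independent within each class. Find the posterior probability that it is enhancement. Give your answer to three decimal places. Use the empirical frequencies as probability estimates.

defect: (20/163) × (9/20) × (1/20) × (9/20) ≈ 0.00124233
enhancement: (68/163) × (14/68) × (47/68) × (10/68) ≈ 0.00873013
question: (75/163) × (38/75) × (13/75) × (6/75) ≈ 0.00323272
P(enhancement | x) = 0.00873013 / 0.01320518 ≈ 0.661

0.661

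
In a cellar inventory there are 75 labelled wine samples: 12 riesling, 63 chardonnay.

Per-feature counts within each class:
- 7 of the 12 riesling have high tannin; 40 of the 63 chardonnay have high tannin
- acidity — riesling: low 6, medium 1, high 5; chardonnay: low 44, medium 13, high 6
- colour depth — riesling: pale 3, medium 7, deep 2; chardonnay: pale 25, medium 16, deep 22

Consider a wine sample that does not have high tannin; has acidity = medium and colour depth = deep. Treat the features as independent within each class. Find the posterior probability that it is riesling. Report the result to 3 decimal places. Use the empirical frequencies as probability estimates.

riesling: (12/75) × (5/12) × (1/12) × (2/12) ≈ 0.000925926
chardonnay: (63/75) × (23/63) × (13/63) × (22/63) ≈ 0.0220979
P(riesling | x) = 0.000925926 / 0.023023826 ≈ 0.040

0.040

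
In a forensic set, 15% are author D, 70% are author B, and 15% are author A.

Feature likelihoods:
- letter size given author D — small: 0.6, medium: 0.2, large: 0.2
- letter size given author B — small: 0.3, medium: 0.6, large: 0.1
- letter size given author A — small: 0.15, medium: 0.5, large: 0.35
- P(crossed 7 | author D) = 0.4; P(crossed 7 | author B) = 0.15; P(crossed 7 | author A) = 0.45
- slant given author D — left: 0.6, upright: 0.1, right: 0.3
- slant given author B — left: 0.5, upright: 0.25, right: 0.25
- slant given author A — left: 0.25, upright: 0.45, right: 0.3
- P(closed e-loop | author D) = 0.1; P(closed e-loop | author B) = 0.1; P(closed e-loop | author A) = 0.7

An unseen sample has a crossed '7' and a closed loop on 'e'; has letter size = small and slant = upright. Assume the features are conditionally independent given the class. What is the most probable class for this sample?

author A

author D: 0.15 × 0.6 × 0.4 × 0.1 × 0.1 = 0.00036
author B: 0.7 × 0.3 × 0.15 × 0.25 × 0.1 = 0.0007875
author A: 0.15 × 0.15 × 0.45 × 0.45 × 0.7 = 0.003189375
Highest score → author A.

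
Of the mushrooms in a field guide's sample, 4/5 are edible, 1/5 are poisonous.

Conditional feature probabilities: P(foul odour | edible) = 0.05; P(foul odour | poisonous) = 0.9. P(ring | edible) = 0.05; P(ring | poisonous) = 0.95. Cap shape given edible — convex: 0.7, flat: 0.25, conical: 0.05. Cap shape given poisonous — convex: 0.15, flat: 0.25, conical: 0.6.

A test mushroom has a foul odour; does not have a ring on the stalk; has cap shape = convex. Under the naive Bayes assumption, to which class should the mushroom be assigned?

edible

edible: 0.8 × 0.05 × (1−0.05) × 0.7 = 0.0266
poisonous: 0.2 × 0.9 × (1−0.95) × 0.15 = 0.00135
Highest score → edible.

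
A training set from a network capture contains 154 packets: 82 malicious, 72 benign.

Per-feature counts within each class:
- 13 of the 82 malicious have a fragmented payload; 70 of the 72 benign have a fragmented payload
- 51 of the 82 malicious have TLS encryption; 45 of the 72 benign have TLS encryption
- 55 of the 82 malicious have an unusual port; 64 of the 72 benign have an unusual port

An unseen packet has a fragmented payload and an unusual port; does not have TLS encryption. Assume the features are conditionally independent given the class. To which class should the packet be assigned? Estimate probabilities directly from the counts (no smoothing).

benign

malicious: (82/154) × (13/82) × (31/82) × (55/82) ≈ 0.0214052
benign: (72/154) × (70/72) × (27/72) × (64/72) ≈ 0.151515
Highest score → benign.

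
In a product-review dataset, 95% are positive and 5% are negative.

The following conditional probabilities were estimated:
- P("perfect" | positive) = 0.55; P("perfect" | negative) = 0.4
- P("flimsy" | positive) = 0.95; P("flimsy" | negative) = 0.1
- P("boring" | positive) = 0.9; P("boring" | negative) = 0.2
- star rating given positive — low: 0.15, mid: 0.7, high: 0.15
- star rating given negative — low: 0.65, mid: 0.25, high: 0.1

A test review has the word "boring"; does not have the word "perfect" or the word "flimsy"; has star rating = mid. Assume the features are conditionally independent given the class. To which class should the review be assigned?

positive

positive: 0.95 × (1−0.55) × (1−0.95) × 0.9 × 0.7 = 0.01346625
negative: 0.05 × (1−0.4) × (1−0.1) × 0.2 × 0.25 = 0.00135
Highest score → positive.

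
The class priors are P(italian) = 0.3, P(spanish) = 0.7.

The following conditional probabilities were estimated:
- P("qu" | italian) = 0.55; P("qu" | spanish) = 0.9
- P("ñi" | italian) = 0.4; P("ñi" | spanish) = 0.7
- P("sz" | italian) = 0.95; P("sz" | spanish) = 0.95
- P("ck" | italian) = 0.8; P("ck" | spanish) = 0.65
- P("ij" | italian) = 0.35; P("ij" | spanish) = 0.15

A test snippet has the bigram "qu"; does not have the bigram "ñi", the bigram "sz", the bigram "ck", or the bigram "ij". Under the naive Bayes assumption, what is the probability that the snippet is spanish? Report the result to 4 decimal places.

0.8137

italian: 0.3 × 0.55 × (1−0.4) × (1−0.95) × (1−0.8) × (1−0.35) = 0.0006435
spanish: 0.7 × 0.9 × (1−0.7) × (1−0.95) × (1−0.65) × (1−0.15) = 0.002811375
P(spanish | x) = 0.002811375 / 0.003454875 ≈ 0.8137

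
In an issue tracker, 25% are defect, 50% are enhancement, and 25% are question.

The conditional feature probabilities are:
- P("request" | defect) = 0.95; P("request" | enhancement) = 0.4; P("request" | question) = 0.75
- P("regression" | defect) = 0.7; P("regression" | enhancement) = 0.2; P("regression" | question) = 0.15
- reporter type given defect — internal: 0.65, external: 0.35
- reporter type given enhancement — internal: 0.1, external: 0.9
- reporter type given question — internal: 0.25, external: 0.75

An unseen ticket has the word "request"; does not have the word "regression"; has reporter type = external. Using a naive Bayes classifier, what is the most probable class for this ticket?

defect: 0.25 × 0.95 × (1−0.7) × 0.35 = 0.0249375
enhancement: 0.5 × 0.4 × (1−0.2) × 0.9 = 0.144
question: 0.25 × 0.75 × (1−0.15) × 0.75 = 0.11953125
Highest score → enhancement.

enhancement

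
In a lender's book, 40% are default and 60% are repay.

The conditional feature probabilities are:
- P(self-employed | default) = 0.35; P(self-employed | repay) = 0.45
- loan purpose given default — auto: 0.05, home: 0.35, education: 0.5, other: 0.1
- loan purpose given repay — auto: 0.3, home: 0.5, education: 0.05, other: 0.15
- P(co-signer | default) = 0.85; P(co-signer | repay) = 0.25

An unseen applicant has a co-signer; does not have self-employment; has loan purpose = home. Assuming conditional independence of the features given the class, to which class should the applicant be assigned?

default

default: 0.4 × (1−0.35) × 0.35 × 0.85 = 0.07735
repay: 0.6 × (1−0.45) × 0.5 × 0.25 = 0.04125
Highest score → default.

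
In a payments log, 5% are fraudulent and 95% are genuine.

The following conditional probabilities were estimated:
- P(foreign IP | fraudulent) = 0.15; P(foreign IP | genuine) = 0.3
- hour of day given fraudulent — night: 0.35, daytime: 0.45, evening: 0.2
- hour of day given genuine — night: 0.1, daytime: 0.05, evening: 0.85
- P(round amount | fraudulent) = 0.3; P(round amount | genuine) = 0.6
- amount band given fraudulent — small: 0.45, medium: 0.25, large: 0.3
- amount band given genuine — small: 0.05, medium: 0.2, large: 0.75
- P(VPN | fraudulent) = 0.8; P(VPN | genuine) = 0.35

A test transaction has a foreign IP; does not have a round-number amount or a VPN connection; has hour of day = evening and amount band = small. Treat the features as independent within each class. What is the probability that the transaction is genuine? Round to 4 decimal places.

0.9709

fraudulent: 0.05 × 0.15 × 0.2 × (1−0.3) × 0.45 × (1−0.8) = 0.0000945
genuine: 0.95 × 0.3 × 0.85 × (1−0.6) × 0.05 × (1−0.35) = 0.00314925
P(genuine | x) = 0.00314925 / 0.00324375 ≈ 0.9709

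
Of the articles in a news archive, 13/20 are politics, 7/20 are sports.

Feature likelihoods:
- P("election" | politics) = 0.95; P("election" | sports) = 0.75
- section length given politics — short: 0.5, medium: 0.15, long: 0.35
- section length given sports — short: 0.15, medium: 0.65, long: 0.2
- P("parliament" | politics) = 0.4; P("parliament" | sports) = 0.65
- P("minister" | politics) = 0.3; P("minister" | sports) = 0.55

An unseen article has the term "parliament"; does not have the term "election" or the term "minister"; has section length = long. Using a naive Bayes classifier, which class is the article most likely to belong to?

politics: 0.65 × (1−0.95) × 0.35 × 0.4 × (1−0.3) = 0.003185
sports: 0.35 × (1−0.75) × 0.2 × 0.65 × (1−0.55) = 0.00511875
Highest score → sports.

sports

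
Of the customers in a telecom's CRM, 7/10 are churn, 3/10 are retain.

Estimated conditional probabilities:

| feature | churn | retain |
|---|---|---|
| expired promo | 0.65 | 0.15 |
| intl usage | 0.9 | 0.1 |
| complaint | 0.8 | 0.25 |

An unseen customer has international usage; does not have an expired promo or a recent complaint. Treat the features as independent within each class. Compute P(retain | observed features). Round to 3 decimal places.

0.302

churn: 0.7 × (1−0.65) × 0.9 × (1−0.8) = 0.0441
retain: 0.3 × (1−0.15) × 0.1 × (1−0.25) = 0.019125
P(retain | x) = 0.019125 / 0.063225 ≈ 0.302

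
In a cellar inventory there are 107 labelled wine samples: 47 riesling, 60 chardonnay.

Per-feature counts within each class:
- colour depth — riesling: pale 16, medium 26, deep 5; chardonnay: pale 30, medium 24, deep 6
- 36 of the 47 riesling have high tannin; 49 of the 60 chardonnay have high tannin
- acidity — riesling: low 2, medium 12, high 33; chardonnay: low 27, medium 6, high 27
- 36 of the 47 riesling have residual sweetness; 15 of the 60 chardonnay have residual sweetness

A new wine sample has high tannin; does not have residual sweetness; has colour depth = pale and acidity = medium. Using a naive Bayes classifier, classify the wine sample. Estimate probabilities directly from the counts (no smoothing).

chardonnay

riesling: (47/107) × (16/47) × (36/47) × (12/47) × (11/47) ≈ 0.00684414
chardonnay: (60/107) × (30/60) × (49/60) × (6/60) × (45/60) ≈ 0.0171729
Highest score → chardonnay.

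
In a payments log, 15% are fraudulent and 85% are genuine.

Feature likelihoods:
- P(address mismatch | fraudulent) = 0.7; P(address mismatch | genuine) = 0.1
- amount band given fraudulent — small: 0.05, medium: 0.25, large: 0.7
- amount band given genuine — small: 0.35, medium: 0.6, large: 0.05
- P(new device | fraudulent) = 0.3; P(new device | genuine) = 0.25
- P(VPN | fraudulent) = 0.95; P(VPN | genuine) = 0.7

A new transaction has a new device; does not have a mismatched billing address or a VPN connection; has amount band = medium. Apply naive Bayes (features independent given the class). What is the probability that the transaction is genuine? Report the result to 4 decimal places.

fraudulent: 0.15 × (1−0.7) × 0.25 × 0.3 × (1−0.95) = 0.00016875
genuine: 0.85 × (1−0.1) × 0.6 × 0.25 × (1−0.7) = 0.034425
P(genuine | x) = 0.034425 / 0.03459375 ≈ 0.9951

0.9951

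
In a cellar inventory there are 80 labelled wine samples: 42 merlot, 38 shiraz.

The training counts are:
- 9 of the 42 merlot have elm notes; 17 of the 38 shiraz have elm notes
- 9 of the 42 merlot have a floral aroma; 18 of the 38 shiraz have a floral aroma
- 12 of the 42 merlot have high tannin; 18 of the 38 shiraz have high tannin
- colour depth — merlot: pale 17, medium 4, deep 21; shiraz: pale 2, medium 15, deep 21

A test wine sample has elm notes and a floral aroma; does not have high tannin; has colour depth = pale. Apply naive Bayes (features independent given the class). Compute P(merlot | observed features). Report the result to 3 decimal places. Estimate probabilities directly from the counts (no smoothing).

merlot: (42/80) × (9/42) × (9/42) × (30/42) × (17/42) ≈ 0.00696975
shiraz: (38/80) × (17/38) × (18/38) × (20/38) × (2/38) ≈ 0.00278831
P(merlot | x) = 0.00696975 / 0.00975806 ≈ 0.714

0.714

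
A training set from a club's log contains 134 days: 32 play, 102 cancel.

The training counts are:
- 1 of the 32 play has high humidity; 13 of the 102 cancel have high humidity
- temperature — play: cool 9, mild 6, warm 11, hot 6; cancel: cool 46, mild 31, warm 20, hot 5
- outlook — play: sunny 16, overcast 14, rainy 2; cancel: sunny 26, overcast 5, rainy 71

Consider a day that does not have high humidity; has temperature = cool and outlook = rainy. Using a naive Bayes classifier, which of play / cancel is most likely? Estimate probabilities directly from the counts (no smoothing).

cancel

play: (32/134) × (31/32) × (9/32) × (2/32) ≈ 0.00406658
cancel: (102/134) × (89/102) × (46/102) × (71/102) ≈ 0.208498
Highest score → cancel.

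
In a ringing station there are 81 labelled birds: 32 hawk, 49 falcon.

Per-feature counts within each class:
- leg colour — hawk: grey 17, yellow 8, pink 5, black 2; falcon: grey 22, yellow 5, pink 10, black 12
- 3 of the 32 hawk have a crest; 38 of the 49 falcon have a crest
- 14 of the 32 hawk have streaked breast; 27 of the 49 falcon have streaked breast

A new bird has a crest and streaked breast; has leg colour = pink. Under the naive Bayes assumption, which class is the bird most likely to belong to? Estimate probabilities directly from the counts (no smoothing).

falcon

hawk: (32/81) × (5/32) × (3/32) × (14/32) ≈ 0.00253183
falcon: (49/81) × (10/49) × (38/49) × (27/49) ≈ 0.0527558
Highest score → falcon.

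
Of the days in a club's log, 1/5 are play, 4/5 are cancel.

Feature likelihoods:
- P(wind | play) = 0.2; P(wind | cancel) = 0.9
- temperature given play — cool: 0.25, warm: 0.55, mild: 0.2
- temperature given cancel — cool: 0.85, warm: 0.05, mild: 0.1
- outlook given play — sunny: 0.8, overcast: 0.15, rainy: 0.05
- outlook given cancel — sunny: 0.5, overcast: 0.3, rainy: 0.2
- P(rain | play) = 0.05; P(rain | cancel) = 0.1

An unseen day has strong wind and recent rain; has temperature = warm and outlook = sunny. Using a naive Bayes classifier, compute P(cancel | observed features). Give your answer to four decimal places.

play: 0.2 × 0.2 × 0.55 × 0.8 × 0.05 = 0.00088
cancel: 0.8 × 0.9 × 0.05 × 0.5 × 0.1 = 0.0018
P(cancel | x) = 0.0018 / 0.00268 ≈ 0.6716

0.6716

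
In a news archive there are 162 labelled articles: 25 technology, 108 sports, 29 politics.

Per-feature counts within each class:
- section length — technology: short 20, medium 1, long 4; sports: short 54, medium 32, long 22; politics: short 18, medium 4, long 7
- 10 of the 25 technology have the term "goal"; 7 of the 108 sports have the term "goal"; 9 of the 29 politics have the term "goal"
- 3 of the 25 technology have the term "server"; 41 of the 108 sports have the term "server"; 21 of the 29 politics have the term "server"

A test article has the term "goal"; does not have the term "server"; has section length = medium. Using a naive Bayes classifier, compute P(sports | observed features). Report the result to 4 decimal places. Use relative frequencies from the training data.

technology: (25/162) × (1/25) × (10/25) × (22/25) ≈ 0.00217284
sports: (108/162) × (32/108) × (7/108) × (67/108) ≈ 0.00794256
politics: (29/162) × (4/29) × (9/29) × (8/29) ≈ 0.00211389
P(sports | x) = 0.00794256 / 0.01222929 ≈ 0.6495

0.6495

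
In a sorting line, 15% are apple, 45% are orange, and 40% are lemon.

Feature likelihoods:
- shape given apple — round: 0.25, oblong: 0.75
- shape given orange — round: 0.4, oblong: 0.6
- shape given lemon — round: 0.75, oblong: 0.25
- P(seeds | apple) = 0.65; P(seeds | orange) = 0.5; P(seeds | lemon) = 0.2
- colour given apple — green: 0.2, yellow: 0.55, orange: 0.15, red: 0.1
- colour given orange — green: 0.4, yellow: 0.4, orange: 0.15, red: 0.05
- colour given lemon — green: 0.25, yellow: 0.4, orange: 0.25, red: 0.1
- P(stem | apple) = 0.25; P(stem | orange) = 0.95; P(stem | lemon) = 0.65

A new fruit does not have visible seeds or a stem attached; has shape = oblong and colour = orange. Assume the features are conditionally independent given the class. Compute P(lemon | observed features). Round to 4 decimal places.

apple: 0.15 × 0.75 × (1−0.65) × 0.15 × (1−0.25) = 0.0044296875
orange: 0.45 × 0.6 × (1−0.5) × 0.15 × (1−0.95) = 0.0010125
lemon: 0.4 × 0.25 × (1−0.2) × 0.25 × (1−0.65) = 0.007
P(lemon | x) = 0.007 / 0.0124421875 ≈ 0.5626

0.5626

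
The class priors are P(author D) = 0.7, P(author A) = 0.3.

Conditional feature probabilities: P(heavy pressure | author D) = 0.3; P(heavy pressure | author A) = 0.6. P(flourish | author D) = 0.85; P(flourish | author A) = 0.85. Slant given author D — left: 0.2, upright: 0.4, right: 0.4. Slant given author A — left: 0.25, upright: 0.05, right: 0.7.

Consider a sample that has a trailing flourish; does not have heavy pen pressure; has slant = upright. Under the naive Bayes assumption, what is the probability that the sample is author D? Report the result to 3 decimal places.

0.970

author D: 0.7 × (1−0.3) × 0.85 × 0.4 = 0.1666
author A: 0.3 × (1−0.6) × 0.85 × 0.05 = 0.0051
P(author D | x) = 0.1666 / 0.1717 ≈ 0.970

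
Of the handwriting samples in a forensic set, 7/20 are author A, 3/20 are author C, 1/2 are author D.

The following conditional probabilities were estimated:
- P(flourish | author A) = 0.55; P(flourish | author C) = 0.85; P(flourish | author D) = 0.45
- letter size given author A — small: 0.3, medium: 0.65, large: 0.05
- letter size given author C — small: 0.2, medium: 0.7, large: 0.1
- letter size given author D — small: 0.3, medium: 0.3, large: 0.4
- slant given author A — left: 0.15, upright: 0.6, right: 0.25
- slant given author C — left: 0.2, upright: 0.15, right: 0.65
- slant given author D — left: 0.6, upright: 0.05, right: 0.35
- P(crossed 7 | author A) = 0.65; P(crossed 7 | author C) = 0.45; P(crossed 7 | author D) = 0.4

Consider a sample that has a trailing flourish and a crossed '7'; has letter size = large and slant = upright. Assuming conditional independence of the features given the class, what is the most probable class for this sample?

author A

author A: 0.35 × 0.55 × 0.05 × 0.6 × 0.65 = 0.00375375
author C: 0.15 × 0.85 × 0.1 × 0.15 × 0.45 = 0.000860625
author D: 0.5 × 0.45 × 0.4 × 0.05 × 0.4 = 0.0018
Highest score → author A.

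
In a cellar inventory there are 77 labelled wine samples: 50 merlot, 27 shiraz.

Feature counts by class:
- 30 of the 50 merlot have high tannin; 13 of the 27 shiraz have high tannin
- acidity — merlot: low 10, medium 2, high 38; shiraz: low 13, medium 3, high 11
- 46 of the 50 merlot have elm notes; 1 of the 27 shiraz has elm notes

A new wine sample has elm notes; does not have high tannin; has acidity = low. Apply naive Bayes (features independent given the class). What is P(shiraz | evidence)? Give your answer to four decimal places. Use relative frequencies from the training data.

0.0635

merlot: (50/77) × (20/50) × (10/50) × (46/50) ≈ 0.0477922
shiraz: (27/77) × (14/27) × (13/27) × (1/27) ≈ 0.0032423
P(shiraz | x) = 0.0032423 / 0.0510345 ≈ 0.0635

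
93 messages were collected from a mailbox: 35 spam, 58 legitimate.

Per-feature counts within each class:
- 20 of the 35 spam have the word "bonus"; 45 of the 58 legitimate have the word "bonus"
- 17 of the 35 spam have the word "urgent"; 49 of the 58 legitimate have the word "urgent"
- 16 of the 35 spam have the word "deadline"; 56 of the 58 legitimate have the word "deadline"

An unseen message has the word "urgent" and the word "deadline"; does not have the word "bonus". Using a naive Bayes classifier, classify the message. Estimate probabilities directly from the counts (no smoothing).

spam: (35/93) × (15/35) × (17/35) × (16/35) ≈ 0.035813
legitimate: (58/93) × (13/58) × (49/58) × (56/58) ≈ 0.114022
Highest score → legitimate.

legitimate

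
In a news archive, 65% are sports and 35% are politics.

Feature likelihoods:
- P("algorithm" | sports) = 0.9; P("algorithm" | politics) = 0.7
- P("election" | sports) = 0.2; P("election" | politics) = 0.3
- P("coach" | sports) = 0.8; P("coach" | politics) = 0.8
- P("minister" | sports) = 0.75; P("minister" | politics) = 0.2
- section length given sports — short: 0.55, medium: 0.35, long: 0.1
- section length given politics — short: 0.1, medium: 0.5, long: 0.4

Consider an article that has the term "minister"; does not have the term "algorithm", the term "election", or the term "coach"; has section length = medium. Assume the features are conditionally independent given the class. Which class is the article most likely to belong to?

sports: 0.65 × (1−0.9) × (1−0.2) × (1−0.8) × 0.75 × 0.35 = 0.00273
politics: 0.35 × (1−0.7) × (1−0.3) × (1−0.8) × 0.2 × 0.5 = 0.00147
Highest score → sports.

sports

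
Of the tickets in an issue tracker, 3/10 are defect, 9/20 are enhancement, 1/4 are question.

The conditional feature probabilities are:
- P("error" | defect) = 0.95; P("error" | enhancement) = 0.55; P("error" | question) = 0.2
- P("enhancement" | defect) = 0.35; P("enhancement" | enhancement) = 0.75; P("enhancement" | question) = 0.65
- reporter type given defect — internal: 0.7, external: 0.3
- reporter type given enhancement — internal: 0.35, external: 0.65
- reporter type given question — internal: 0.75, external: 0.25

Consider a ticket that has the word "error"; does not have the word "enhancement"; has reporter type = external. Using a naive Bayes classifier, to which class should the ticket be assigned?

defect: 0.3 × 0.95 × (1−0.35) × 0.3 = 0.055575
enhancement: 0.45 × 0.55 × (1−0.75) × 0.65 = 0.04021875
question: 0.25 × 0.2 × (1−0.65) × 0.25 = 0.004375
Highest score → defect.

defect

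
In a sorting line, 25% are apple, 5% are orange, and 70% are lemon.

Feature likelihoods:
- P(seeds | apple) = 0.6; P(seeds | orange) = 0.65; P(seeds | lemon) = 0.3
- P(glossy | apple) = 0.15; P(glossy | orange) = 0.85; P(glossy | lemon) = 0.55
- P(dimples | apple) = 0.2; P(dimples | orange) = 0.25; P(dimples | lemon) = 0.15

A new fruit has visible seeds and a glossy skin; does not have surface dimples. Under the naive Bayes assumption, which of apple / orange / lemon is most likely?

apple: 0.25 × 0.6 × 0.15 × (1−0.2) = 0.018
orange: 0.05 × 0.65 × 0.85 × (1−0.25) = 0.02071875
lemon: 0.7 × 0.3 × 0.55 × (1−0.15) = 0.098175
Highest score → lemon.

lemon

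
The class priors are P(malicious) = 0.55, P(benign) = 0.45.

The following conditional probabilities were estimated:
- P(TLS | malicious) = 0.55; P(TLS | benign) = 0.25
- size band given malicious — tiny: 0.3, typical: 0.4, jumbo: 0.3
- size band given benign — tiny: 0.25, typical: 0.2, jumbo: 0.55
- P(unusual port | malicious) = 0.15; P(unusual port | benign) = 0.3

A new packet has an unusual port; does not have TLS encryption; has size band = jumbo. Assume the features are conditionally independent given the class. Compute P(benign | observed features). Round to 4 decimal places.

malicious: 0.55 × (1−0.55) × 0.3 × 0.15 = 0.0111375
benign: 0.45 × (1−0.25) × 0.55 × 0.3 = 0.0556875
P(benign | x) = 0.0556875 / 0.066825 ≈ 0.8333

0.8333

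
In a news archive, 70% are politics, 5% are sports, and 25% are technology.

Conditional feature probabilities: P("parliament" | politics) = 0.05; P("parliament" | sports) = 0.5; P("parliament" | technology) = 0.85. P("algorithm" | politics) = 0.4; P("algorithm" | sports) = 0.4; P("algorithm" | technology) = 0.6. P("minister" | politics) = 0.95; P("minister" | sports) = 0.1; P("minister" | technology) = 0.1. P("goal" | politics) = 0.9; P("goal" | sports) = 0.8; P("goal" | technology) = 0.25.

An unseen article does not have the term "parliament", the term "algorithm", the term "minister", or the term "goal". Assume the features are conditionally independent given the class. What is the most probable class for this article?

technology

politics: 0.7 × (1−0.05) × (1−0.4) × (1−0.95) × (1−0.9) = 0.001995
sports: 0.05 × (1−0.5) × (1−0.4) × (1−0.1) × (1−0.8) = 0.0027
technology: 0.25 × (1−0.85) × (1−0.6) × (1−0.1) × (1−0.25) = 0.010125
Highest score → technology.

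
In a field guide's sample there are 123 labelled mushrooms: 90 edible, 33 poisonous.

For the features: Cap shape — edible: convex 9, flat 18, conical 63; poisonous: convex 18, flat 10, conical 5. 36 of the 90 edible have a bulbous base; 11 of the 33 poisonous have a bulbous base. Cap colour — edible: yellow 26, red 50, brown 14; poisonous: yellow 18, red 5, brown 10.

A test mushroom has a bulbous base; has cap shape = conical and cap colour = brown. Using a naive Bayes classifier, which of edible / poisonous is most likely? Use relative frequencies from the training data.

edible

edible: (90/123) × (63/90) × (36/90) × (14/90) ≈ 0.0318699
poisonous: (33/123) × (5/33) × (11/33) × (10/33) ≈ 0.0041061
Highest score → edible.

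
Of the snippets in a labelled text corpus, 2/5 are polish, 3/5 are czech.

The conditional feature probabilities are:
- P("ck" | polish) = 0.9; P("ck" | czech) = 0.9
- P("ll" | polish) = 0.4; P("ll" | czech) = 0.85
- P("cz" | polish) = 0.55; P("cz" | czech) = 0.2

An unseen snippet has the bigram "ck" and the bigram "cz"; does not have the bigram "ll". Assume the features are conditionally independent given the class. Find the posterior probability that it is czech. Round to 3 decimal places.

0.120

polish: 0.4 × 0.9 × (1−0.4) × 0.55 = 0.1188
czech: 0.6 × 0.9 × (1−0.85) × 0.2 = 0.0162
P(czech | x) = 0.0162 / 0.135 ≈ 0.120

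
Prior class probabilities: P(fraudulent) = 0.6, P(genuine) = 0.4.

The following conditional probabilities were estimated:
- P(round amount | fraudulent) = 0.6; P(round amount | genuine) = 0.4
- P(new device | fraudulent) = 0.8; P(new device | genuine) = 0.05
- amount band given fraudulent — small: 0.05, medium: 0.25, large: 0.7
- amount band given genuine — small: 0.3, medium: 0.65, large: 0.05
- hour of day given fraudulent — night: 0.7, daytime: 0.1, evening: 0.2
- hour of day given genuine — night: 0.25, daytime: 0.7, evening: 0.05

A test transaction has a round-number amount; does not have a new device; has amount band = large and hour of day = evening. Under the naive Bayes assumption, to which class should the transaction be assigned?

fraudulent

fraudulent: 0.6 × 0.6 × (1−0.8) × 0.7 × 0.2 = 0.01008
genuine: 0.4 × 0.4 × (1−0.05) × 0.05 × 0.05 = 0.00038
Highest score → fraudulent.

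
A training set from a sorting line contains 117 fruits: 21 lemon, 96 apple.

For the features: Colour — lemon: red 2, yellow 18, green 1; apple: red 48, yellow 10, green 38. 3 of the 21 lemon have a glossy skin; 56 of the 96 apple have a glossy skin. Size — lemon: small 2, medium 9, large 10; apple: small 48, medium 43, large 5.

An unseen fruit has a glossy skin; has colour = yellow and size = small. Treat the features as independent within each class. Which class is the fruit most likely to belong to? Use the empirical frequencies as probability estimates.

lemon: (21/117) × (18/21) × (3/21) × (2/21) ≈ 0.00209314
apple: (96/117) × (10/96) × (56/96) × (48/96) ≈ 0.0249288
Highest score → apple.

apple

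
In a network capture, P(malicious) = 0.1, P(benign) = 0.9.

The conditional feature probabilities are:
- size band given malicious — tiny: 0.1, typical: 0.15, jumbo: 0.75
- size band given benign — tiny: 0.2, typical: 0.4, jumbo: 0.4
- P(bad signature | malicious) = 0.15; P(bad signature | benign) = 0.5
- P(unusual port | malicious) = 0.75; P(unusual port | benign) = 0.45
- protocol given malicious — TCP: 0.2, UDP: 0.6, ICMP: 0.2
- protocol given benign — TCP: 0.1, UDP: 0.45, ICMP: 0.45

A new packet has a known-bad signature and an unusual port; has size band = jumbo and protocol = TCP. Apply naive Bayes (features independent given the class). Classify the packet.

benign

malicious: 0.1 × 0.75 × 0.15 × 0.75 × 0.2 = 0.0016875
benign: 0.9 × 0.4 × 0.5 × 0.45 × 0.1 = 0.0081
Highest score → benign.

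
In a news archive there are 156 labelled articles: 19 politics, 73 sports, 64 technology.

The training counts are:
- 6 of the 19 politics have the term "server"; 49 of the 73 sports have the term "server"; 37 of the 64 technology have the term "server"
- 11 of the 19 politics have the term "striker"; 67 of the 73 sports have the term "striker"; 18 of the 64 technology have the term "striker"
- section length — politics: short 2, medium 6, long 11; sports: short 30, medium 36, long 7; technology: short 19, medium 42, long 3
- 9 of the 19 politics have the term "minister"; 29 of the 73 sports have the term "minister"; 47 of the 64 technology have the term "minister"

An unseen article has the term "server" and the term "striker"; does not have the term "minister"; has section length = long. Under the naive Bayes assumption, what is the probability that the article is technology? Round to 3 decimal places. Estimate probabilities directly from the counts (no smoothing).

0.034

politics: (19/156) × (6/19) × (11/19) × (11/19) × (10/19) ≈ 0.00678502
sports: (73/156) × (49/73) × (67/73) × (7/73) × (44/73) ≈ 0.016662
technology: (64/156) × (37/64) × (18/64) × (3/64) × (17/64) ≈ 0.000830577
P(technology | x) = 0.000830577 / 0.024277597 ≈ 0.034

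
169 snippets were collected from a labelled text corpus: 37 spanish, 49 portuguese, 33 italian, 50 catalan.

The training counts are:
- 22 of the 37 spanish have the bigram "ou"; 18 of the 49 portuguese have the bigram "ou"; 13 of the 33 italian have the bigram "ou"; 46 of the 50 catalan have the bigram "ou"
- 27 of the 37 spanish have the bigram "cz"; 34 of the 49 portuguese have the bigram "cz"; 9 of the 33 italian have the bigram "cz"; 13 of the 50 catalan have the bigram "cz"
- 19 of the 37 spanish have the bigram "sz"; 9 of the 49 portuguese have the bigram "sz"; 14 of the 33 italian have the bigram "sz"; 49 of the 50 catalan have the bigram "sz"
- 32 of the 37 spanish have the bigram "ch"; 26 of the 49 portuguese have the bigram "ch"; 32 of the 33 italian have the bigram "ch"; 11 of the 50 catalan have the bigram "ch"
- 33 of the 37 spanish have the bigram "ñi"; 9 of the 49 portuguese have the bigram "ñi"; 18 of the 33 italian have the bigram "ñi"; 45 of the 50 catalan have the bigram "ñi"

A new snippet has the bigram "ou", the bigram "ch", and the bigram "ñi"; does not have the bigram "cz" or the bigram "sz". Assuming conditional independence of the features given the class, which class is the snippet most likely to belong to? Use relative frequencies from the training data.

italian

spanish: (37/169) × (22/37) × (10/37) × (18/37) × (32/37) × (33/37) ≈ 0.0132028
portuguese: (49/169) × (18/49) × (15/49) × (40/49) × (26/49) × (9/49) ≈ 0.00259399
italian: (33/169) × (13/33) × (24/33) × (19/33) × (32/33) × (18/33) ≈ 0.0170368
catalan: (50/169) × (46/50) × (37/50) × (1/50) × (11/50) × (45/50) ≈ 0.000797624
Highest score → italian.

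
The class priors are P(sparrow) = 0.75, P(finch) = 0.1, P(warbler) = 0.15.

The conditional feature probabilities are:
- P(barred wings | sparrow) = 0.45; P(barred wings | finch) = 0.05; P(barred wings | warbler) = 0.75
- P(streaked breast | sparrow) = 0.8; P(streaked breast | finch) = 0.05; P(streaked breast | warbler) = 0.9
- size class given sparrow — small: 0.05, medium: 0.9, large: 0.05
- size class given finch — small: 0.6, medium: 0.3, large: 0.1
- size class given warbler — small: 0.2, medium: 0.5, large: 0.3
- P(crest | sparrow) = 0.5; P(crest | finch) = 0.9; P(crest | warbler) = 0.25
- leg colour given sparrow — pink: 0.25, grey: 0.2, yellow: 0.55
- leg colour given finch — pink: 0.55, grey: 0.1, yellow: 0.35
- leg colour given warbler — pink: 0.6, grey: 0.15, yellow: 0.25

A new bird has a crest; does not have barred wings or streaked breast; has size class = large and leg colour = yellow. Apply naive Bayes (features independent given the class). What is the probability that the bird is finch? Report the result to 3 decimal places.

0.702

sparrow: 0.75 × (1−0.45) × (1−0.8) × 0.05 × 0.5 × 0.55 = 0.001134375
finch: 0.1 × (1−0.05) × (1−0.05) × 0.1 × 0.9 × 0.35 = 0.002842875
warbler: 0.15 × (1−0.75) × (1−0.9) × 0.3 × 0.25 × 0.25 = 0.0000703125
P(finch | x) = 0.002842875 / 0.0040475625 ≈ 0.702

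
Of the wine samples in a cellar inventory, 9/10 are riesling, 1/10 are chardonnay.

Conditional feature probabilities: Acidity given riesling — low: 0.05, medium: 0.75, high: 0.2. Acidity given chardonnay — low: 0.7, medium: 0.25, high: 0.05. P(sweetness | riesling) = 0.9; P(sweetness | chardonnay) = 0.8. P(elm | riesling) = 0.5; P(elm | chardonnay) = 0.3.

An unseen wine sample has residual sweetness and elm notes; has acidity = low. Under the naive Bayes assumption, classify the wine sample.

riesling

riesling: 0.9 × 0.05 × 0.9 × 0.5 = 0.02025
chardonnay: 0.1 × 0.7 × 0.8 × 0.3 = 0.0168
Highest score → riesling.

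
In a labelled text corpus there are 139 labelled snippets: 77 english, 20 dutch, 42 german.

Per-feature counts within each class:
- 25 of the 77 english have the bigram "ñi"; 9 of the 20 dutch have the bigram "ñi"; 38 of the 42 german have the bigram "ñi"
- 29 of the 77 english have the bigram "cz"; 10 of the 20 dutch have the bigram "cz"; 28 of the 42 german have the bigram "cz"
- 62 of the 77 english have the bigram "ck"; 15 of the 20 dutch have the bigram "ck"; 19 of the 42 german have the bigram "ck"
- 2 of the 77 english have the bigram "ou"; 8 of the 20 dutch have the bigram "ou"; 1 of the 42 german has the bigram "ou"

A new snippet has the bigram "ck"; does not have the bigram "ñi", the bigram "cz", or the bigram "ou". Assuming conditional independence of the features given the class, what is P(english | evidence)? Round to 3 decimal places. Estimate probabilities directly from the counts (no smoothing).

0.892

english: (77/139) × (52/77) × (48/77) × (62/77) × (75/77) ≈ 0.182899
dutch: (20/139) × (11/20) × (10/20) × (15/20) × (12/20) ≈ 0.0178058
german: (42/139) × (4/42) × (14/42) × (19/42) × (41/42) ≈ 0.00423607
P(english | x) = 0.182899 / 0.20494087 ≈ 0.892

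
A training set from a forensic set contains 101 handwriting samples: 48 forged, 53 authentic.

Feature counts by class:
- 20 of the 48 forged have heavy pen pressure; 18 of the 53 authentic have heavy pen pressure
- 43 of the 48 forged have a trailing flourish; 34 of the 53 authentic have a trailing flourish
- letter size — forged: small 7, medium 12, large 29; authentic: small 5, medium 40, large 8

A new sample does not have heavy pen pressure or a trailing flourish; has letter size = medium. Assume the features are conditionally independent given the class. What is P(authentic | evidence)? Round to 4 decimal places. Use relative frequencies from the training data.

forged: (48/101) × (28/48) × (5/48) × (12/48) ≈ 0.00721947
authentic: (53/101) × (35/53) × (19/53) × (40/53) ≈ 0.093758
P(authentic | x) = 0.093758 / 0.10097747 ≈ 0.9285

0.9285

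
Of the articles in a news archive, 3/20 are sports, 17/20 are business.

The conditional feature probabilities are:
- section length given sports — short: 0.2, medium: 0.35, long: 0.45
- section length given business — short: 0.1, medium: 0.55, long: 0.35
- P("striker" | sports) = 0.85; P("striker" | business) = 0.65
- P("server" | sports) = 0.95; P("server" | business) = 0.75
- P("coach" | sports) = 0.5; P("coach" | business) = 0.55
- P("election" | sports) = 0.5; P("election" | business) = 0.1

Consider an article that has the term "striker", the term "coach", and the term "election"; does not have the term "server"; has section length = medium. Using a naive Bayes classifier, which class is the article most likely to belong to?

business

sports: 0.15 × 0.35 × 0.85 × (1−0.95) × 0.5 × 0.5 = 0.0005578125
business: 0.85 × 0.55 × 0.65 × (1−0.75) × 0.55 × 0.1 = 0.00417828125
Highest score → business.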